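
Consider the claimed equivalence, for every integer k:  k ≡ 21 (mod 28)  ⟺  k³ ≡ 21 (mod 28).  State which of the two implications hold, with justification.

Both directions hold; the statement is true.

(⇒) Suppose k ≡ 21 (mod 28). Write k = 28j + 21. Then (28j + 21)³ = 21952j³ + 49392j² + 37044j + 9261 = 28(784j³ + 1764j² + 1323j + 330) + 21, so k³ ≡ 21 (mod 28).

(⇐) Conversely, suppose k³ ≡ 21 (mod 28). The only residue r in {0, …, 27} with r³ ≡ 21 (mod 28) is r = 21, so k ≡ 21 (mod 28).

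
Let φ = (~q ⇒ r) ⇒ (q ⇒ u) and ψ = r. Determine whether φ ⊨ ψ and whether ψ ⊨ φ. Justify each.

(→) This fails. Under q = F, u = F, r = F, the left side is true but the right side is false.

(←) This fails. Under q = T, u = F, r = T, the left side is false but the right side is true.

Both directions fail.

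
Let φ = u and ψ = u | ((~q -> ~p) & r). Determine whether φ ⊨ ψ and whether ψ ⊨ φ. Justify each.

(⇒) Assume the antecedent. If u is true, u | ((~q -> ~p) & r) reduces to true regardless of the other variables. If u is false, the antecedent cannot hold. Either way u | ((~q -> ~p) & r) holds.

(⇐) This fails. Under q = F, u = F, r = T, p = F, the left side is false but the right side is true.

Only the forward implication holds.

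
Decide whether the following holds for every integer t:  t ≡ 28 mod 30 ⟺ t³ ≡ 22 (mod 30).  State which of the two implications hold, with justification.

Forward direction. Suppose t ≡ 28 mod 30. Write t = 30j + 28. Then (30j + 28)³ = 27000j³ + 75600j² + 70560j + 21952 = 30(900j³ + 2520j² + 2352j + 731) + 22, so t³ ≡ 22 (mod 30).

Converse. Suppose t³ ≡ 22 (mod 30). The only residue r in {0, …, 29} with r³ ≡ 22 (mod 30) is r = 28, so t ≡ 28 (mod 30).

Both implications hold.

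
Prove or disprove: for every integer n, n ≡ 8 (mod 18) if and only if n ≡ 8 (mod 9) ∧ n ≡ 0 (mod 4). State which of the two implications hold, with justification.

Forward direction. This fails: n = 26 gives 26 ≡ 8 (mod 18) but 26 ≡ 2 (mod 4), so the conjunction on the right does not hold.

Converse. If n ≡ 8 (mod 9) and n ≡ 0 (mod 4), then by the Chinese remainder theorem n ≡ 8 (mod 36). Since 8 ≡ 8 (mod 18) and 18 ∣ 36, we get n ≡ 8 (mod 18).

Only the converse holds.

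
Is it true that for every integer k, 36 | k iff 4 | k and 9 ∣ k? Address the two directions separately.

(⇐) Suppose 4 ∣ k and 9 ∣ k. Any common multiple of 4 and 9 is a multiple of their lcm; here gcd(4, 9) = 1, so lcm(4, 9) = 4·9 = 36, so 36 ∣ k.

(⇒) If 36 ∣ k, write k = 36q. Since 36 = 9·4, k = 4·(9q), so 4 ∣ k; and since 36 = 4·9, k = 9·(4q), so 9 ∣ k.

The biconditional holds.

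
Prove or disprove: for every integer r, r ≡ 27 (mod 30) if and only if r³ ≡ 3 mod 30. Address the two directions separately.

Forward direction. Suppose r ≡ 27 (mod 30). Write r = 30j + 27. Then (30j + 27)³ = 27000j³ + 72900j² + 65610j + 19683 = 30(900j³ + 2430j² + 2187j + 656) + 3, so r³ ≡ 3 (mod 30).

Converse. Suppose r³ ≡ 3 (mod 30). The only residue r in {0, …, 29} with r³ ≡ 3 (mod 30) is r = 27, so r ≡ 27 (mod 30).

Both directions hold; the statement is true.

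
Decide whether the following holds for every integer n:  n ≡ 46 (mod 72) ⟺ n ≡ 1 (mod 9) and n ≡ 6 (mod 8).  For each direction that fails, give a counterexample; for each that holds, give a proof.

Both directions hold; the statement is true.

(→) Suppose n ≡ 46 (mod 72); write n = 72j + 46. Since 9 ∣ 72, reducing mod 9 gives n ≡ 46 ≡ 1 (mod 9); since 8 ∣ 72, reducing mod 8 gives n ≡ 46 ≡ 6 (mod 8).

(←) Conversely, if n ≡ 1 (mod 9) and n ≡ 6 (mod 8), then by the Chinese remainder theorem n ≡ 46 (mod 72). This is exactly n ≡ 46 (mod 72).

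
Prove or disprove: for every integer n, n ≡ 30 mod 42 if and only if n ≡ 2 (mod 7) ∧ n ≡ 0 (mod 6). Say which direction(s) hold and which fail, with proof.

Equivalent; both directions hold.

Forward direction. Suppose n ≡ 30 (mod 42); write n = 42j + 30. Since 7 ∣ 42, reducing mod 7 gives n ≡ 30 ≡ 2 (mod 7); since 6 ∣ 42, reducing mod 6 gives n ≡ 30 ≡ 0 (mod 6).

Converse. If n ≡ 2 (mod 7) and n ≡ 0 (mod 6), then by the Chinese remainder theorem n ≡ 30 (mod 42). This is exactly n ≡ 30 (mod 42).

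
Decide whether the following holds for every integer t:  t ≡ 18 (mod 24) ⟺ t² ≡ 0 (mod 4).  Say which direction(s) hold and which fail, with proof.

(⇒) Suppose t ≡ 18 (mod 24). Then t² ≡ 18² = 324 (mod 24), and since 4 ∣ 24, also t² ≡ 0 (mod 4).

(⇐) This fails: take t = 0. Then 0² = 0 ≡ 0 (mod 4), yet 0 ≡ 0 (mod 24), not 18.

The forward direction holds; the converse fails.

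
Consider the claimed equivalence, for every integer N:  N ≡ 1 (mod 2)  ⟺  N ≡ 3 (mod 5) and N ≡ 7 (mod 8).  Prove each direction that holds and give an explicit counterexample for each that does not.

The forward direction fails; the converse holds.

Forward direction. This fails: N = 1 gives 1 ≡ 1 (mod 2) but 1 ≡ 1 (mod 5), so the conjunction on the right does not hold.

Converse. If N ≡ 3 (mod 5) and N ≡ 7 (mod 8), then by the Chinese remainder theorem N ≡ 23 (mod 40). Since 23 ≡ 1 (mod 2) and 2 ∣ 40, we get N ≡ 1 (mod 2).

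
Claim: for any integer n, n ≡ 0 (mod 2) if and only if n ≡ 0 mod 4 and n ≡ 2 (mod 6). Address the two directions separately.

Only the reverse direction holds.

(⇐) If n ≡ 0 (mod 4) and n ≡ 2 (mod 6), then by the Chinese remainder theorem n ≡ 8 (mod 12). Since 8 ≡ 0 (mod 2) and 2 ∣ 12, we get n ≡ 0 (mod 2).

(⇒) This fails: n = 0 gives 0 ≡ 0 (mod 2) but 0 ≡ 0 (mod 6), so the conjunction on the right does not hold.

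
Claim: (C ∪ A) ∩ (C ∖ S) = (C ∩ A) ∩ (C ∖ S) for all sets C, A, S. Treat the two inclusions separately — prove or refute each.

Only the reverse inclusion holds.

(⊆) This inclusion fails. Take C = {1}, A = ∅, S = ∅; then 1 ∈ (C ∪ A) ∩ (C ∖ S) but 1 ∉ (C ∩ A) ∩ (C ∖ S).

(⊇) Let x ∈ (C ∩ A) ∩ (C ∖ S). Then x ∈ C ∩ A and x ∉ S, from which x ∈ (C ∪ A) ∩ (C ∖ S).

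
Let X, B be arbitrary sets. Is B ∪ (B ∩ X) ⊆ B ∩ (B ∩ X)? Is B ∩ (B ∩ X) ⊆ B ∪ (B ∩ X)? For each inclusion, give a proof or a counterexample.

(⊆) fails; (⊇) holds.

(⊇) Let x ∈ B ∩ (B ∩ X). Then x ∈ X ∩ B, from which x ∈ B ∪ (B ∩ X).

(⊆) This inclusion fails. Take X = ∅, B = {1}; then 1 ∈ B ∪ (B ∩ X) but 1 ∉ B ∩ (B ∩ X).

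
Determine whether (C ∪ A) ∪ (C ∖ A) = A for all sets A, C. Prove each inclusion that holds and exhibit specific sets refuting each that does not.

(⊆) This inclusion fails. Take A = ∅, C = {1}; then 1 ∈ (C ∪ A) ∪ (C ∖ A) but 1 ∉ A.

(⊇) Let x ∈ A. Then either x ∈ A and x ∉ C; or x ∈ A ∩ C. In each case x ∈ (C ∪ A) ∪ (C ∖ A), so A ⊆ (C ∪ A) ∪ (C ∖ A).

(⊆) fails; (⊇) holds.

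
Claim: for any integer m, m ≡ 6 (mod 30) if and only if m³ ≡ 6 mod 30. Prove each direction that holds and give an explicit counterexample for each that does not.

Both directions hold.

Forward direction. Suppose m ≡ 6 (mod 30). Write m = 30j + 6. Then (30j + 6)³ = 27000j³ + 16200j² + 3240j + 216 = 30(900j³ + 540j² + 108j + 7) + 6, so m³ ≡ 6 (mod 30).

Converse. Suppose m³ ≡ 6 (mod 30). The only residue r in {0, …, 29} with r³ ≡ 6 (mod 30) is r = 6, so m ≡ 6 (mod 30).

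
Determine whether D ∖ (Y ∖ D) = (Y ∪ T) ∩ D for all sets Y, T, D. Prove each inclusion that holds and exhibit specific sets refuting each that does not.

Reverse inclusion. Let x ∈ (Y ∪ T) ∩ D. Then either x ∈ Y ∩ D and x ∉ T; or x ∈ T ∩ D and x ∉ Y; or x ∈ Y ∩ T ∩ D. In each case x ∈ D ∖ (Y ∖ D), so (Y ∪ T) ∩ D ⊆ D ∖ (Y ∖ D).

Forward inclusion. This inclusion fails. Take Y = ∅, T = ∅, D = {1}; then 1 ∈ D ∖ (Y ∖ D) but 1 ∉ (Y ∪ T) ∩ D.

Only the reverse inclusion holds.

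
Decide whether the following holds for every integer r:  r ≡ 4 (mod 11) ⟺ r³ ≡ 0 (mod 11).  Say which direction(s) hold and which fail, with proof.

[⇒] This fails: take r = 4. Then 4 ≡ 4 (mod 11), but 4³ = 64 ≡ 9 (mod 11), not 0.

[⇐] This fails: take r = 0. Then 0³ = 0 ≡ 0 (mod 11), yet 0 ≡ 0 (mod 11), not 4.

(⇒) fails and (⇐) fails.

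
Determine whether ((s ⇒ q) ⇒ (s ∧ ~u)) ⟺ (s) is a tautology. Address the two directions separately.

The forward direction holds; the converse fails.

(⇐) This fails. Under q = T, u = T, s = T, the left side is false but the right side is true.

(⇒) Assume the antecedent. If q is true, the antecedent forces (q = T, u = F, s = T), and s holds there. If q is false, the antecedent forces (q = F, u = F, s = T) or (q = F, u = T, s = T), and s holds there. Either way s holds.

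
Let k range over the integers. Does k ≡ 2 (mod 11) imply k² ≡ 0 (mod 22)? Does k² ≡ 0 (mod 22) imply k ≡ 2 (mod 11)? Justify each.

(⟹) This fails: take k = 2. Then 2 ≡ 2 (mod 11), but 2² = 4 ≡ 4 (mod 22), not 0.

(⟸) This fails: take k = 0. Then 0² = 0 ≡ 0 (mod 22), yet 0 ≡ 0 (mod 11), not 2.

Neither direction holds.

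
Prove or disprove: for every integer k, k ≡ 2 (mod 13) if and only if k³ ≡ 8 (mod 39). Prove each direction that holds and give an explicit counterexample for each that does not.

(⇒) This fails: take k = 15. Then 15 ≡ 2 (mod 13), but 15³ = 3375 ≡ 21 (mod 39), not 8.

(⇐) This fails: take k = 5. Then 5³ = 125 ≡ 8 (mod 39), yet 5 ≡ 5 (mod 13), not 2.

Neither direction holds.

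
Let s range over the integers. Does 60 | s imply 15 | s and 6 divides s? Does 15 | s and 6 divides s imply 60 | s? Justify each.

Not equivalent: only (⇒) holds.

(←) This fails: take s = 30. Both 15 ∣ 30 and 6 ∣ 30, yet 30 is not a multiple of 60 (since 30 = 0·60 + 30), so 60 ∤ 30.

(→) If 60 ∣ s, write s = 60q. Since 60 = 4·15, s = 15·(4q), so 15 ∣ s; and since 60 = 10·6, s = 6·(10q), so 6 ∣ s.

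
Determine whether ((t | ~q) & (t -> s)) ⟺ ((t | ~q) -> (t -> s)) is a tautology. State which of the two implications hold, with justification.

(→) Assume the antecedent. If t is true, the antecedent forces (t = T, q = F, s = T) or (t = T, q = T, s = T), and (t | ~q) -> (t -> s) holds there. If t is false, (t | ~q) -> (t -> s) reduces to true regardless of the other variables. Either way (t | ~q) -> (t -> s) holds.

(←) This fails. Under t = F, q = T, s = F, the left side is false but the right side is true.

Only the forward implication holds.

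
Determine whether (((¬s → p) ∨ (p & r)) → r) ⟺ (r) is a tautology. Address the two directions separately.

Forward direction. This fails. Under r = F, p = F, s = F, the left side is true but the right side is false.

Converse. Assume the antecedent. If r is true, ((¬s → p) ∨ (p & r)) → r reduces to true regardless of the other variables. If r is false, the antecedent cannot hold. Either way ((¬s → p) ∨ (p & r)) → r holds.

The forward direction fails; the converse holds.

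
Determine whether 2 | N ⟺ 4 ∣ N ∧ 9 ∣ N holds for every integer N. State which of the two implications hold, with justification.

Only the reverse direction holds.

(←) Suppose 4 ∣ N and 9 ∣ N. Any common multiple of 4 and 9 is a multiple of their lcm; here gcd(4, 9) = 1, so lcm(4, 9) = 4·9 = 36, so 36 ∣ N. Since 2 ∣ 36, it follows that 2 ∣ N.

(→) This fails: take N = 2. Certainly 2 ∣ 2, but 4 ∤ 2.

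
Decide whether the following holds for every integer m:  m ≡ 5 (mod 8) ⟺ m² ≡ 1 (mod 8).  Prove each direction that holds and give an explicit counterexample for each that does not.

Only the forward implication holds.

[⇐] This fails: take m = 1. Then 1² = 1 ≡ 1 (mod 8), yet 1 ≡ 1 (mod 8), not 5.

[⇒] Suppose m ≡ 5 (mod 8). Write m = 8j + 5. Then (8j + 5)² = 64j² + 80j + 25 = 8(8j² + 10j + 3) + 1, so m² ≡ 1 (mod 8).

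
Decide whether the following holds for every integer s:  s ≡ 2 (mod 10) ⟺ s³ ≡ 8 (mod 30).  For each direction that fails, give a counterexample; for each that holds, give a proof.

Only the reverse direction holds.

Forward direction. This fails: take s = 12. Then 12 ≡ 2 (mod 10), but 12³ = 1728 ≡ 18 (mod 30), not 8.

Converse. The residues r modulo 30 with r³ ≡ 8 (mod 30) are exactly {2}, and each is ≡ 2 (mod 10).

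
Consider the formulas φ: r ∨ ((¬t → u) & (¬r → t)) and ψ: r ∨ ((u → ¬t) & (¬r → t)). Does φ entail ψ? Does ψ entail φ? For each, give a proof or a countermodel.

(→) This fails. Under t = T, r = F, u = T, the left side is true but the right side is false.

(←) Assume the antecedent. If t is true, r ∨ ((¬t → u) & (¬r → t)) reduces to true regardless of the other variables. If t is false, the antecedent forces (t = F, r = T, u = F) or (t = F, r = T, u = T), and r ∨ ((¬t → u) & (¬r → t)) holds there. Either way r ∨ ((¬t → u) & (¬r → t)) holds.

(⇒) fails; (⇐) holds.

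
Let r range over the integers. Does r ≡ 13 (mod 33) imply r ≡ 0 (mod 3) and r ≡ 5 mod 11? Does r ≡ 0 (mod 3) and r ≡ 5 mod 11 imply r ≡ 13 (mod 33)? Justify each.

Neither direction holds.

(⇒) This fails: r = 13 gives 13 ≡ 13 (mod 33) but 13 ≡ 1 (mod 3), so the conjunction on the right does not hold.

(⇐) This fails: r = 27 satisfies both congruences on the right (27 ≡ 0 mod 3 and 27 ≡ 5 mod 11) yet 27 ≡ 27 (mod 33), not 13.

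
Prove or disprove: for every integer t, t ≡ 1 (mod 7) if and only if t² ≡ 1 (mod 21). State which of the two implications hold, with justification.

(→) This fails: take t = 15. Then 15 ≡ 1 (mod 7), but 15² = 225 ≡ 15 (mod 21), not 1.

(←) This fails: take t = 13. Then 13² = 169 ≡ 1 (mod 21), yet 13 ≡ 6 (mod 7), not 1.

Neither direction holds.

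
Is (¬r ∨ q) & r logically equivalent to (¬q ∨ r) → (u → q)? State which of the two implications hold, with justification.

Only the forward implication holds.

(⇒) Assume the antecedent. If q is true, (¬q ∨ r) → (u → q) reduces to true regardless of the other variables. If q is false, the antecedent cannot hold. Either way (¬q ∨ r) → (u → q) holds.

(⇐) This fails. Under q = F, r = F, u = F, the left side is false but the right side is true.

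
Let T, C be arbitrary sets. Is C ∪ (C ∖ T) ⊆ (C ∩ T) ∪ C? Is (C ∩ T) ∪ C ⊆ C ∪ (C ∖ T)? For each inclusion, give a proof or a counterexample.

(⟹) Let x ∈ C ∪ (C ∖ T). Then either x ∈ C and x ∉ T; or x ∈ T ∩ C. In each case x ∈ (C ∩ T) ∪ C, so C ∪ (C ∖ T) ⊆ (C ∩ T) ∪ C.

(⟸) Let x ∈ (C ∩ T) ∪ C. Then either x ∈ C and x ∉ T; or x ∈ T ∩ C. In each case x ∈ C ∪ (C ∖ T), so (C ∩ T) ∪ C ⊆ C ∪ (C ∖ T).

Both inclusions hold; the sets are equal.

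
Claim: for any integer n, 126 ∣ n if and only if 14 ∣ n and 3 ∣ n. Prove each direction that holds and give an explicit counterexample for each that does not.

Only the forward direction holds.

[⇒] If 126 ∣ n, write n = 126q. Since 126 = 9·14, n = 14·(9q), so 14 ∣ n; and since 126 = 42·3, n = 3·(42q), so 3 ∣ n.

[⇐] This fails: take n = 42. Both 14 ∣ 42 and 3 ∣ 42, yet 42 is not a multiple of 126 (since 42 = 0·126 + 42), so 126 ∤ 42.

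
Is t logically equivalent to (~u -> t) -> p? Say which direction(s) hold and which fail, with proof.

Forward direction. This fails. Under p = F, u = F, t = T, the left side is true but the right side is false.

Converse. This fails. Under p = F, u = F, t = F, the left side is false but the right side is true.

Neither implication holds.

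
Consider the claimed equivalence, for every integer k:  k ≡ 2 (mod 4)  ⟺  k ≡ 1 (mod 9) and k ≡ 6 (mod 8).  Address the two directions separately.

Not equivalent: only (⇐) holds.

(⇐) If k ≡ 1 (mod 9) and k ≡ 6 (mod 8), then by the Chinese remainder theorem k ≡ 46 (mod 72). Since 46 ≡ 2 (mod 4) and 4 ∣ 72, we get k ≡ 2 (mod 4).

(⇒) This fails: k = 2 gives 2 ≡ 2 (mod 4) but 2 ≡ 2 (mod 9), so the conjunction on the right does not hold.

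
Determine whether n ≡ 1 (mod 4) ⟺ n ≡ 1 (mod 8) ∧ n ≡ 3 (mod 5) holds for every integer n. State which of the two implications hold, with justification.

Only the converse holds.

Forward direction. This fails: n = 1 gives 1 ≡ 1 (mod 4) but 1 ≡ 1 (mod 5), so the conjunction on the right does not hold.

Converse. If n ≡ 1 (mod 8) and n ≡ 3 (mod 5), then by the Chinese remainder theorem n ≡ 33 (mod 40). Since 33 ≡ 1 (mod 4) and 4 ∣ 40, we get n ≡ 1 (mod 4).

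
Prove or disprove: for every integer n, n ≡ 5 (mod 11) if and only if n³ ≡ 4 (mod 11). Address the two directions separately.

[⇒] Suppose n ≡ 5 (mod 11). Write n = 11j + 5. Then (11j + 5)³ = 1331j³ + 1815j² + 825j + 125 = 11(121j³ + 165j² + 75j + 11) + 4, so n³ ≡ 4 (mod 11).

[⇐] Conversely, suppose n³ ≡ 4 (mod 11). The only residue r in {0, …, 10} with r³ ≡ 4 (mod 11) is r = 5, so n ≡ 5 (mod 11).

Both implications hold.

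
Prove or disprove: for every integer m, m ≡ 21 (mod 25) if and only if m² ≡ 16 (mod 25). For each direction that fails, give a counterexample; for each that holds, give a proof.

Only the forward direction holds.

Converse. This fails: take m = 4. Then 4² = 16 ≡ 16 (mod 25), yet 4 ≡ 4 (mod 25), not 21.

Forward direction. Suppose m ≡ 21 (mod 25). Write m = 25j + 21. Then (25j + 21)² = 625j² + 1050j + 441 = 25(25j² + 42j + 17) + 16, so m² ≡ 16 (mod 25).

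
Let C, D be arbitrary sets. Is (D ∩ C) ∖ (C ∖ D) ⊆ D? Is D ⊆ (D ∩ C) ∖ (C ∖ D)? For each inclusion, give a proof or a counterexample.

Only the forward inclusion holds.

(⟹) Let x ∈ (D ∩ C) ∖ (C ∖ D). Then x ∈ C ∩ D, from which x ∈ D.

(⟸) This inclusion fails. Take C = ∅, D = {1}; then 1 ∈ D but 1 ∉ (D ∩ C) ∖ (C ∖ D).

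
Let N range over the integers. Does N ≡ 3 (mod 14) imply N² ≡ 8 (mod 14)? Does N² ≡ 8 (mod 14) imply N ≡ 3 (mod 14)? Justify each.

(⇒) fails and (⇐) fails.

[⇒] This fails: take N = 3. Then 3 ≡ 3 (mod 14), but 3² = 9 ≡ 9 (mod 14), not 8.

[⇐] This fails: take N = 6. Then 6² = 36 ≡ 8 (mod 14), yet 6 ≡ 6 (mod 14), not 3.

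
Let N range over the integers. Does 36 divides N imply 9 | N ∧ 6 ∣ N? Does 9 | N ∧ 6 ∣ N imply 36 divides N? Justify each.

(⇐) This fails: take N = 18. Both 9 ∣ 18 and 6 ∣ 18, yet 18 is not a multiple of 36 (since 18 = 0·36 + 18), so 36 ∤ 18.

(⇒) If 36 ∣ N, write N = 36q. Since 36 = 4·9, N = 9·(4q), so 9 ∣ N; and since 36 = 6·6, N = 6·(6q), so 6 ∣ N.

(⇒) holds; (⇐) fails.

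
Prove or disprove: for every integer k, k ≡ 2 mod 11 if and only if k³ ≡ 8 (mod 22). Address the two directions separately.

(⇒) fails; (⇐) holds.

(⇐) The residues r modulo 22 with r³ ≡ 8 (mod 22) are exactly {2}, and each is ≡ 2 (mod 11).

(⇒) This fails: take k = 13. Then 13 ≡ 2 (mod 11), but 13³ = 2197 ≡ 19 (mod 22), not 8.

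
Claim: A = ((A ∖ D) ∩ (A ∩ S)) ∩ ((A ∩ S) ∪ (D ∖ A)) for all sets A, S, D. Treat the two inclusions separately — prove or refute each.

Only the reverse inclusion holds.

Forward inclusion. This inclusion fails. Take A = {1}, S = ∅, D = ∅; then 1 ∈ A but 1 ∉ ((A ∖ D) ∩ (A ∩ S)) ∩ ((A ∩ S) ∪ (D ∖ A)).

Reverse inclusion. Let x ∈ ((A ∖ D) ∩ (A ∩ S)) ∩ ((A ∩ S) ∪ (D ∖ A)). Then x ∈ A ∩ S and x ∉ D, from which x ∈ A.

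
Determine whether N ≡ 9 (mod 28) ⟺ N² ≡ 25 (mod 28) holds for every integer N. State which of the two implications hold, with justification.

Only the forward implication holds.

[⇐] This fails: take N = 5. Then 5² = 25 ≡ 25 (mod 28), yet 5 ≡ 5 (mod 28), not 9.

[⇒] Suppose N ≡ 9 (mod 28). Write N = 28j + 9. Then (28j + 9)² = 784j² + 504j + 81 = 28(28j² + 18j + 2) + 25, so N² ≡ 25 (mod 28).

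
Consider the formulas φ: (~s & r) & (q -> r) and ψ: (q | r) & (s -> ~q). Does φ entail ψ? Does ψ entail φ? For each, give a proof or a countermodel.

Only the forward implication holds.

(⇒) Assume the antecedent. If r is true, the antecedent forces (r = T, s = F, q = F) or (r = T, s = F, q = T), and (q | r) & (s -> ~q) holds there. If r is false, the antecedent cannot hold. Either way (q | r) & (s -> ~q) holds.

(⇐) This fails. Under r = T, s = T, q = F, the left side is false but the right side is true.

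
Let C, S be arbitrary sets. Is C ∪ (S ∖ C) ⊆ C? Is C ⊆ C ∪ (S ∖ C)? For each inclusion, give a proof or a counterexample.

Only the reverse inclusion holds.

(⊆) This inclusion fails. Take C = ∅, S = {1}; then 1 ∈ C ∪ (S ∖ C) but 1 ∉ C.

(⊇) Let x ∈ C. Then either x ∈ C and x ∉ S; or x ∈ C ∩ S. In each case x ∈ C ∪ (S ∖ C), so C ⊆ C ∪ (S ∖ C).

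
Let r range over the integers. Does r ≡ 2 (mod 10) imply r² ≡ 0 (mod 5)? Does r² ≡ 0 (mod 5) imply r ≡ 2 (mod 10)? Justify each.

Neither direction holds.

(⟹) This fails: take r = 2. Then 2 ≡ 2 (mod 10), but 2² = 4 ≡ 4 (mod 5), not 0.

(⟸) This fails: take r = 0. Then 0² = 0 ≡ 0 (mod 5), yet 0 ≡ 0 (mod 10), not 2.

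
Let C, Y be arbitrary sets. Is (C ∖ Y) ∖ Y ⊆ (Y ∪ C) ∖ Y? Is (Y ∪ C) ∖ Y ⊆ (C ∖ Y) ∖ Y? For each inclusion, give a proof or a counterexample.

(⟸) Let x ∈ (Y ∪ C) ∖ Y. Then x ∈ C and x ∉ Y, from which x ∈ (C ∖ Y) ∖ Y.

(⟹) Let x ∈ (C ∖ Y) ∖ Y. Then x ∈ C and x ∉ Y, from which x ∈ (Y ∪ C) ∖ Y.

The two sets are equal.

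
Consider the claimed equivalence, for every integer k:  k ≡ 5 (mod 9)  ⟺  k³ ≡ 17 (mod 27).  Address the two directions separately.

Both directions hold; the statement is true.

(←) The residues r modulo 27 with r³ ≡ 17 (mod 27) are exactly {5, 14, 23}, and each is ≡ 5 (mod 9).

(→) Suppose k ≡ 5 (mod 9). Working modulo 27, k ∈ {5, 14, 23}; for each such r, r³ ≡ 17 (mod 27).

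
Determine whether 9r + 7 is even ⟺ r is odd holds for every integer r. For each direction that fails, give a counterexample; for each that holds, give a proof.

(⇒) Suppose 9r + 7 is even. Since 9 is odd, 9r and r have the same parity, so 9r + 7 ≡ r + 7 (mod 2). As 7 is odd, 9r + 7 is even exactly when r is odd. Thus r is odd.

(⇐) Conversely, suppose r is odd; write r = 2j + 1. Then 9r + 7 = 9·(2j + 1) + 7 = 2·9j + 16, which is even.

The biconditional holds.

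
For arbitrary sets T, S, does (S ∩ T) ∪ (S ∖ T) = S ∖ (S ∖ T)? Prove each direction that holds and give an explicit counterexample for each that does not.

(⟹) This inclusion fails. Take T = ∅, S = {1}; then 1 ∈ (S ∩ T) ∪ (S ∖ T) but 1 ∉ S ∖ (S ∖ T).

(⟸) Let x ∈ S ∖ (S ∖ T). Then x ∈ T ∩ S, from which x ∈ (S ∩ T) ∪ (S ∖ T).

Only the reverse inclusion holds.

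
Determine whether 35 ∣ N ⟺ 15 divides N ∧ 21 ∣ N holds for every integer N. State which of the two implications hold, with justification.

Not equivalent: only (⇐) holds.

Converse. Suppose 15 ∣ N and 21 ∣ N. Any common multiple of 15 and 21 is a multiple of their lcm; here lcm(15, 21) = 15·21/gcd(15, 21) = 315/3 = 105, so 105 ∣ N. Since 35 ∣ 105, it follows that 35 ∣ N.

Forward direction. This fails: take N = 35. Certainly 35 ∣ 35, but 15 ∤ 35.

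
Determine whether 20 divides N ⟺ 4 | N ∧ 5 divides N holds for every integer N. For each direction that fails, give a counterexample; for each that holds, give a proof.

Both directions hold; the statement is true.

Converse. Suppose 4 ∣ N and 5 ∣ N. Any common multiple of 4 and 5 is a multiple of their lcm; here gcd(4, 5) = 1, so lcm(4, 5) = 4·5 = 20, so 20 ∣ N.

Forward direction. If 20 ∣ N, write N = 20q. Since 20 = 5·4, N = 4·(5q), so 4 ∣ N; and since 20 = 4·5, N = 5·(4q), so 5 ∣ N.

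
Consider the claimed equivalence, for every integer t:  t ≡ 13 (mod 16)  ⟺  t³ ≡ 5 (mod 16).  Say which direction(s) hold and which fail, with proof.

(→) Suppose t ≡ 13 (mod 16). Write t = 16j + 13. Then (16j + 13)³ = 4096j³ + 9984j² + 8112j + 2197 = 16(256j³ + 624j² + 507j + 137) + 5, so t³ ≡ 5 (mod 16).

(←) Conversely, suppose t³ ≡ 5 (mod 16). The only residue r in {0, …, 15} with r³ ≡ 5 (mod 16) is r = 13, so t ≡ 13 (mod 16).

The biconditional holds.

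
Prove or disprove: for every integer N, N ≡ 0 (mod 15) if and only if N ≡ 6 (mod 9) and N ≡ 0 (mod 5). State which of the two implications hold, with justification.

The forward direction fails; the converse holds.

(←) If N ≡ 6 (mod 9) and N ≡ 0 (mod 5), then by the Chinese remainder theorem N ≡ 15 (mod 45). Since 15 ≡ 0 (mod 15) and 15 ∣ 45, we get N ≡ 0 (mod 15).

(→) This fails: N = 0 gives 0 ≡ 0 (mod 15) but 0 ≡ 0 (mod 9), so the conjunction on the right does not hold.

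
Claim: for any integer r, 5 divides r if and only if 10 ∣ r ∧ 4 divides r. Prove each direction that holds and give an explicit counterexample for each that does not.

(⇒) This fails: take r = 5. Certainly 5 ∣ 5, but 10 ∤ 5.

(⇐) Suppose 10 ∣ r and 4 ∣ r. Any common multiple of 10 and 4 is a multiple of their lcm; here lcm(10, 4) = 10·4/gcd(10, 4) = 40/2 = 20, so 20 ∣ r. Since 5 ∣ 20, it follows that 5 ∣ r.

Only the reverse direction holds.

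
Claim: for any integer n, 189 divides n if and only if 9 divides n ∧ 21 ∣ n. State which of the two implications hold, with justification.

(⟹) If 189 ∣ n, write n = 189q. Since 189 = 21·9, n = 9·(21q), so 9 ∣ n; and since 189 = 9·21, n = 21·(9q), so 21 ∣ n.

(⟸) This fails: take n = 63. Both 9 ∣ 63 and 21 ∣ 63, yet 63 is not a multiple of 189 (since 63 = 0·189 + 63), so 189 ∤ 63.

Only the forward direction holds.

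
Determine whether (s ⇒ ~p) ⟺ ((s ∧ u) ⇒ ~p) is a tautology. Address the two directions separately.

(→) Assume the antecedent. If s is true, the antecedent forces (s = T, u = F, p = F) or (s = T, u = T, p = F), and (s ∧ u) ⇒ ~p holds there. If s is false, (s ∧ u) ⇒ ~p reduces to true regardless of the other variables. Either way (s ∧ u) ⇒ ~p holds.

(←) This fails. Under s = T, u = F, p = T, the left side is false but the right side is true.

(⇒) holds; (⇐) fails.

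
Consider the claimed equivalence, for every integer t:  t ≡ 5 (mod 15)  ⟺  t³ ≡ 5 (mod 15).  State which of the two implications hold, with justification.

(→) Suppose t ≡ 5 (mod 15). Write t = 15j + 5. Then (15j + 5)³ = 3375j³ + 3375j² + 1125j + 125 = 15(225j³ + 225j² + 75j + 8) + 5, so t³ ≡ 5 (mod 15).

(←) Conversely, suppose t³ ≡ 5 (mod 15). The only residue r in {0, …, 14} with r³ ≡ 5 (mod 15) is r = 5, so t ≡ 5 (mod 15).

Equivalent; both directions hold.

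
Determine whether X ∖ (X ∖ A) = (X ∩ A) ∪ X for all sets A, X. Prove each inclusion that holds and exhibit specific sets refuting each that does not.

(⊆) holds; (⊇) fails.

(⊆) Let x ∈ X ∖ (X ∖ A). Then x ∈ A ∩ X, from which x ∈ (X ∩ A) ∪ X.

(⊇) This inclusion fails. Take A = ∅, X = {1}; then 1 ∈ (X ∩ A) ∪ X but 1 ∉ X ∖ (X ∖ A).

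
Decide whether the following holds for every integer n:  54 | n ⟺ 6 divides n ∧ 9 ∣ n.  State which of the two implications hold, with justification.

(⇒) holds; (⇐) fails.

(⇒) If 54 ∣ n, write n = 54q. Since 54 = 9·6, n = 6·(9q), so 6 ∣ n; and since 54 = 6·9, n = 9·(6q), so 9 ∣ n.

(⇐) This fails: take n = 18. Both 6 ∣ 18 and 9 ∣ 18, yet 18 is not a multiple of 54 (since 18 = 0·54 + 18), so 54 ∤ 18.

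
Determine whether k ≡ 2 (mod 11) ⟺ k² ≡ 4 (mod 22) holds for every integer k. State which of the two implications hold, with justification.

(⇒) fails and (⇐) fails.

(⟹) This fails: take k = 13. Then 13 ≡ 2 (mod 11), but 13² = 169 ≡ 15 (mod 22), not 4.

(⟸) This fails: take k = 20. Then 20² = 400 ≡ 4 (mod 22), yet 20 ≡ 9 (mod 11), not 2.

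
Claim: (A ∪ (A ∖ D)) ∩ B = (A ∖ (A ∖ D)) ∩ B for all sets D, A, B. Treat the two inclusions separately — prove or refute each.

(⊆) fails; (⊇) holds.

(⟹) This inclusion fails. Take D = ∅, A = {1}, B = {1}; then 1 ∈ (A ∪ (A ∖ D)) ∩ B but 1 ∉ (A ∖ (A ∖ D)) ∩ B.

(⟸) Let x ∈ (A ∖ (A ∖ D)) ∩ B. Then x ∈ D ∩ A ∩ B, from which x ∈ (A ∪ (A ∖ D)) ∩ B.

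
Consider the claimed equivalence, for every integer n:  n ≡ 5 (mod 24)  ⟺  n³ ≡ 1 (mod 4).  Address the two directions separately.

Not equivalent: only (⇒) holds.

[⇐] This fails: take n = 1. Then 1³ = 1 ≡ 1 (mod 4), yet 1 ≡ 1 (mod 24), not 5.

[⇒] Suppose n ≡ 5 (mod 24). Then n³ ≡ 5³ = 125 (mod 24), and since 4 ∣ 24, also n³ ≡ 1 (mod 4).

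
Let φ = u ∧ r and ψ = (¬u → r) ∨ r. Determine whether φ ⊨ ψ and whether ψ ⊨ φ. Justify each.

Only the forward direction holds.

(⇐) This fails. Under u = T, r = F, the left side is false but the right side is true.

(⇒) Assume the antecedent. If u is true, (¬u → r) ∨ r reduces to true regardless of the other variables. If u is false, the antecedent cannot hold. Either way (¬u → r) ∨ r holds.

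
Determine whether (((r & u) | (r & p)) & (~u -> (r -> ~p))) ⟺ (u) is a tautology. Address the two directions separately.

(⟹) Assume the antecedent. If u is true, u reduces to true regardless of the other variables. If u is false, the antecedent cannot hold. Either way u holds.

(⟸) This fails. Under u = T, p = F, r = F, the left side is false but the right side is true.

The forward direction holds; the converse fails.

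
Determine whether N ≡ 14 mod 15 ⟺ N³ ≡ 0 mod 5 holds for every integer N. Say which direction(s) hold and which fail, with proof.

(⟹) This fails: take N = 14. Then 14 ≡ 14 (mod 15), but 14³ = 2744 ≡ 4 (mod 5), not 0.

(⟸) This fails: take N = 0. Then 0³ = 0 ≡ 0 (mod 5), yet 0 ≡ 0 (mod 15), not 14.

Neither direction holds.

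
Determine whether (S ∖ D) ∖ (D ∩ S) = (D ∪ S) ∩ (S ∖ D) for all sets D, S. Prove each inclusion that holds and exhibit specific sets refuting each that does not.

The two sets are equal.

Forward inclusion. Let x ∈ (S ∖ D) ∖ (D ∩ S). Then x ∈ S and x ∉ D, from which x ∈ (D ∪ S) ∩ (S ∖ D).

Reverse inclusion. Let x ∈ (D ∪ S) ∩ (S ∖ D). Then x ∈ S and x ∉ D, from which x ∈ (S ∖ D) ∖ (D ∩ S).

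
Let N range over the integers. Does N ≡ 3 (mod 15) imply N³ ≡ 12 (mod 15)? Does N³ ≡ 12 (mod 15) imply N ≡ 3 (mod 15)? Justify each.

Both directions hold.

(→) Suppose N ≡ 3 (mod 15). Write N = 15j + 3. Then (15j + 3)³ = 3375j³ + 2025j² + 405j + 27 = 15(225j³ + 135j² + 27j + 1) + 12, so N³ ≡ 12 (mod 15).

(←) Conversely, suppose N³ ≡ 12 (mod 15). The only residue r in {0, …, 14} with r³ ≡ 12 (mod 15) is r = 3, so N ≡ 3 (mod 15).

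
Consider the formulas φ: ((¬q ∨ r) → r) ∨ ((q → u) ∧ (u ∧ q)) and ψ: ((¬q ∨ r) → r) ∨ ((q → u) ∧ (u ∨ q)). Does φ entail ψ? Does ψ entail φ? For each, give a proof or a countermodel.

(⟹) Assume the antecedent. If r is true, the consequent reduces to true regardless of the other variables. If r is false, the antecedent forces (r = F, q = T, u = F) or (r = F, q = T, u = T), and the consequent holds there. Either way the consequent holds.

(⟸) This fails. Under r = F, q = F, u = T, the left side is false but the right side is true.

The forward direction holds; the converse fails.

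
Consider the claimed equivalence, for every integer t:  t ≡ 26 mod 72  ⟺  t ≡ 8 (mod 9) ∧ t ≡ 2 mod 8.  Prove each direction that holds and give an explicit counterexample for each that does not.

Both implications hold.

(⇒) Suppose t ≡ 26 (mod 72); write t = 72j + 26. Since 9 ∣ 72, reducing mod 9 gives t ≡ 26 ≡ 8 (mod 9); since 8 ∣ 72, reducing mod 8 gives t ≡ 26 ≡ 2 (mod 8).

(⇐) Conversely, if t ≡ 8 (mod 9) and t ≡ 2 (mod 8), then by the Chinese remainder theorem t ≡ 26 (mod 72). This is exactly t ≡ 26 (mod 72).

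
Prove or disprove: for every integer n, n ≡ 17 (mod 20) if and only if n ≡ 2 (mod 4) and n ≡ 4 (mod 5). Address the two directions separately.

Both directions fail.

(→) This fails: n = 17 gives 17 ≡ 17 (mod 20) but 17 ≡ 1 (mod 4), so the conjunction on the right does not hold.

(←) This fails: n = 14 satisfies both congruences on the right (14 ≡ 2 mod 4 and 14 ≡ 4 mod 5) yet 14 ≡ 14 (mod 20), not 17.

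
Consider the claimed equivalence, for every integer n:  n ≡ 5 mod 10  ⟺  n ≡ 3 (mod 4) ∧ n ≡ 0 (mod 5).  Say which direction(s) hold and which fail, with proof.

(→) This fails: n = 5 gives 5 ≡ 5 (mod 10) but 5 ≡ 1 (mod 4), so the conjunction on the right does not hold.

(←) Conversely, if n ≡ 3 (mod 4) and n ≡ 0 (mod 5), then by the Chinese remainder theorem n ≡ 15 (mod 20). Since 15 ≡ 5 (mod 10) and 10 ∣ 20, we get n ≡ 5 (mod 10).

(⇒) fails; (⇐) holds.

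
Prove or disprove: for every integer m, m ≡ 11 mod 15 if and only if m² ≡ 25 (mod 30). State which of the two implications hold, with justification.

(⟹) This fails: take m = 11. Then 11 ≡ 11 (mod 15), but 11² = 121 ≡ 1 (mod 30), not 25.

(⟸) This fails: take m = 5. Then 5² = 25 ≡ 25 (mod 30), yet 5 ≡ 5 (mod 15), not 11.

(⇒) fails and (⇐) fails.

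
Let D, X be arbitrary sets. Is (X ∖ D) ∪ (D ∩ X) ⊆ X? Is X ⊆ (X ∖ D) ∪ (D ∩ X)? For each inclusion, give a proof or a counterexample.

Both inclusions hold; the sets are equal.

Forward inclusion. Let x ∈ (X ∖ D) ∪ (D ∩ X). Then either x ∈ X and x ∉ D; or x ∈ D ∩ X. In each case x ∈ X, so (X ∖ D) ∪ (D ∩ X) ⊆ X.

Reverse inclusion. Let x ∈ X. Then either x ∈ X and x ∉ D; or x ∈ D ∩ X. In each case x ∈ (X ∖ D) ∪ (D ∩ X), so X ⊆ (X ∖ D) ∪ (D ∩ X).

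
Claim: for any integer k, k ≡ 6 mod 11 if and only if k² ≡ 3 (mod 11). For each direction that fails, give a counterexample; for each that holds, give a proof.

Forward direction. Suppose k ≡ 6 mod 11. Write k = 11j + 6. Then (11j + 6)² = 121j² + 132j + 36 = 11(11j² + 12j + 3) + 3, so k² ≡ 3 (mod 11).

Converse. This fails: take k = 5. Then 5² = 25 ≡ 3 (mod 11), yet 5 ≡ 5 (mod 11), not 6.

The forward direction holds; the converse fails.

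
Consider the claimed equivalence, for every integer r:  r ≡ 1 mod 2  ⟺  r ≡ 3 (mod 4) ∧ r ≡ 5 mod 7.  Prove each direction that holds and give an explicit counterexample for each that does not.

[⇒] This fails: r = 1 gives 1 ≡ 1 (mod 2) but 1 ≡ 1 (mod 4), so the conjunction on the right does not hold.

[⇐] Conversely, if r ≡ 3 (mod 4) and r ≡ 5 (mod 7), then by the Chinese remainder theorem r ≡ 19 (mod 28). Since 19 ≡ 1 (mod 2) and 2 ∣ 28, we get r ≡ 1 (mod 2).

(⇒) fails; (⇐) holds.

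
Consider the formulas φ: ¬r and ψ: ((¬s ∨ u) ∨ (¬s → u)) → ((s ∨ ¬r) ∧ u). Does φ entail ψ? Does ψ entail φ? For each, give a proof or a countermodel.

[⇒] This fails. Under s = F, r = F, u = F, the left side is true but the right side is false.

[⇐] This fails. Under s = T, r = T, u = T, the left side is false but the right side is true.

Neither implication holds.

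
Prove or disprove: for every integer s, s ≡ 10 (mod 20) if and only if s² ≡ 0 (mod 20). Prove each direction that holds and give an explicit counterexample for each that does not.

Converse. This fails: take s = 0. Then 0² = 0 ≡ 0 (mod 20), yet 0 ≡ 0 (mod 20), not 10.

Forward direction. Suppose s ≡ 10 (mod 20). Write s = 20j + 10. Then (20j + 10)² = 400j² + 400j + 100 = 20(20j² + 20j + 5) + 0, so s² ≡ 0 (mod 20).

Not equivalent: only (⇒) holds.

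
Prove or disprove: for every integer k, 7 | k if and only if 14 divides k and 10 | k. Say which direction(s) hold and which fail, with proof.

[⇒] This fails: take k = 7. Certainly 7 ∣ 7, but 14 ∤ 7.

[⇐] Suppose 14 ∣ k and 10 ∣ k. Any common multiple of 14 and 10 is a multiple of their lcm; here lcm(14, 10) = 14·10/gcd(14, 10) = 140/2 = 70, so 70 ∣ k. Since 7 ∣ 70, it follows that 7 ∣ k.

Only the converse holds.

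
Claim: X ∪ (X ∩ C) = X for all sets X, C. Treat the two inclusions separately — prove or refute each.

Both inclusions hold; the sets are equal.

(⟸) Let x ∈ X. Then either x ∈ X and x ∉ C; or x ∈ X ∩ C. In each case x ∈ X ∪ (X ∩ C), so X ⊆ X ∪ (X ∩ C).

(⟹) Let x ∈ X ∪ (X ∩ C). Then either x ∈ X and x ∉ C; or x ∈ X ∩ C. In each case x ∈ X, so X ∪ (X ∩ C) ⊆ X.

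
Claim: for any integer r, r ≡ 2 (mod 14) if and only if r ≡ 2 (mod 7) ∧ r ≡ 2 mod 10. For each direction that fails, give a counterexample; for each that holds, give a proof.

The forward direction fails; the converse holds.

(⇐) If r ≡ 2 (mod 7) and r ≡ 2 (mod 10), then by the Chinese remainder theorem r ≡ 2 (mod 70). Since 2 ≡ 2 (mod 14) and 14 ∣ 70, we get r ≡ 2 (mod 14).

(⇒) This fails: r = 44 gives 44 ≡ 2 (mod 14) but 44 ≡ 4 (mod 10), so the conjunction on the right does not hold.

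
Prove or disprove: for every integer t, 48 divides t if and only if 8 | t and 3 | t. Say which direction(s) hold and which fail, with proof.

(⇒) holds; (⇐) fails.

(⟸) This fails: take t = 24. Both 8 ∣ 24 and 3 ∣ 24, yet 24 is not a multiple of 48 (since 24 = 0·48 + 24), so 48 ∤ 24.

(⟹) If 48 ∣ t, write t = 48q. Since 48 = 6·8, t = 8·(6q), so 8 ∣ t; and since 48 = 16·3, t = 3·(16q), so 3 ∣ t.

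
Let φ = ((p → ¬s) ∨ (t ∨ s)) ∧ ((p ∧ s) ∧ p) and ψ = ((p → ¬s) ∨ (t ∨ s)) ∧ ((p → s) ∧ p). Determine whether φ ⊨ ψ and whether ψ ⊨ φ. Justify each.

Forward direction. Assume the antecedent. If p is true, the antecedent forces (p = T, t = F, s = T) or (p = T, t = T, s = T), and the consequent holds there. If p is false, the antecedent cannot hold. Either way the consequent holds.

Converse. Assume the antecedent. If p is true, the antecedent forces (p = T, t = F, s = T) or (p = T, t = T, s = T), and the consequent holds there. If p is false, the antecedent cannot hold. Either way the consequent holds.

Equivalent; both directions hold.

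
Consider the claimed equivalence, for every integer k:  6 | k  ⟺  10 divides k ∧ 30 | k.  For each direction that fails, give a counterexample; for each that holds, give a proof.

Not equivalent: only (⇐) holds.

Converse. Suppose 10 ∣ k and 30 ∣ k. Any common multiple of 10 and 30 is a multiple of their lcm; here lcm(10, 30) = 10·30/gcd(10, 30) = 300/10 = 30, so 30 ∣ k. Since 6 ∣ 30, it follows that 6 ∣ k.

Forward direction. This fails: take k = 6. Certainly 6 ∣ 6, but 10 ∤ 6.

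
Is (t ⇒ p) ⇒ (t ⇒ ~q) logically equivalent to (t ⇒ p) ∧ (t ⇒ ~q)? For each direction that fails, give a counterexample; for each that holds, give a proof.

(⇒) fails; (⇐) holds.

(⇒) This fails. Under p = F, t = T, q = F, the left side is true but the right side is false.

(⇐) Assume the antecedent. If t is true, the antecedent forces (p = T, t = T, q = F), and (t ⇒ p) ⇒ (t ⇒ ~q) holds there. If t is false, (t ⇒ p) ⇒ (t ⇒ ~q) reduces to true regardless of the other variables. Either way (t ⇒ p) ⇒ (t ⇒ ~q) holds.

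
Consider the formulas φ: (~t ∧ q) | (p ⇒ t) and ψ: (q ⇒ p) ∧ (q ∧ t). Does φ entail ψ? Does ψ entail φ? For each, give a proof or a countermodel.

Forward direction. This fails. Under t = F, p = F, q = F, the left side is true but the right side is false.

Converse. Assume the antecedent. If t is true, (~t ∧ q) | (p ⇒ t) reduces to true regardless of the other variables. If t is false, the antecedent cannot hold. Either way (~t ∧ q) | (p ⇒ t) holds.

(⇒) fails; (⇐) holds.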